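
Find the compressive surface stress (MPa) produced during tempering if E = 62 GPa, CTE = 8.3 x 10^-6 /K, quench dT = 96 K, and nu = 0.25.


Tempering stress: sigma = E * alpha * dT / (1 - nu)
  E (MPa) = 62 * 1000 = 62000
  Numerator = 62000 * (8.3 x 10^-6) * 96 = 49.4016
  Denominator = 1 - 0.25 = 0.75
  sigma = 49.4016 / 0.75 = 65.9 MPa

65.9 MPa


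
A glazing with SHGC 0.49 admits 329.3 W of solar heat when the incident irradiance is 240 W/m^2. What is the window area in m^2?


Rearrange Q = Area * SHGC * Irradiance:
  Area = Q / (SHGC * Irradiance)
  Area = 329.3 / (0.49 * 240) = 2.8 m^2

2.8 m^2


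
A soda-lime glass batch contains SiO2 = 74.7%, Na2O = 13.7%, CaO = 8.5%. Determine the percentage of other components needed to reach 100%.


Sum the three major oxides:
  SiO2 + Na2O + CaO = 74.7 + 13.7 + 8.5 = 96.9%
Subtract from 100%:
  Others = 100 - 96.9 = 3.1%

3.1%


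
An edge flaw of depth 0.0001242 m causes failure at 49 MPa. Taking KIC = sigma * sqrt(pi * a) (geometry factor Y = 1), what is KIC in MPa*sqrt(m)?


Fracture toughness: KIC = sigma * sqrt(pi * a)
  pi * a = pi * 0.0001242 = 0.000390186
  sqrt(pi * a) = 0.019753
  KIC = 49 * 0.019753 = 0.968 MPa*sqrt(m)

0.968 MPa*sqrt(m)


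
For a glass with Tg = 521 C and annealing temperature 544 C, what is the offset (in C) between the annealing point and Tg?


Offset = T_anneal - Tg:
  offset = 544 - 521 = 23 C

23 C


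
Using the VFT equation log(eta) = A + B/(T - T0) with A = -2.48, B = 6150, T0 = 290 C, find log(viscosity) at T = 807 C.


VFT equation: log(eta) = A + B / (T - T0)
  T - T0 = 807 - 290 = 517
  B / (T - T0) = 6150 / 517 = 11.896
  log(eta) = -2.48 + 11.896 = 9.416

9.416


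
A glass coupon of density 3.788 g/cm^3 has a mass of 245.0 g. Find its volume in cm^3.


Rearrange rho = m / V:
  V = m / rho
  V = 245.0 / 3.788 = 64.678 cm^3

64.678 cm^3


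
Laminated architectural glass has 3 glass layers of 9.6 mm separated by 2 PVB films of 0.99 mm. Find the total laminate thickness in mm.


Total thickness = glass contribution + PVB contribution
  Glass: 3 * 9.6 = 28.8 mm
  PVB: 2 * 0.99 = 1.98 mm
  Total = 28.8 + 1.98 = 30.78 mm

30.78 mm


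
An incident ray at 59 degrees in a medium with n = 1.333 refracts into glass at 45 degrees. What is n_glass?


Apply Snell's law: n1 * sin(theta1) = n2 * sin(theta2)
  n2 = n1 * sin(theta1) / sin(theta2)
  sin(59) = 0.857167
  sin(45) = 0.707107
  n2 = 1.333 * 0.857167 / 0.707107 = 1.6159

1.6159


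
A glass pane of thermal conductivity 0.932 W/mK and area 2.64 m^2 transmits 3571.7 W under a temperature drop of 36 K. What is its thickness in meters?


Fourier's law: t = k * A * dT / Q
  t = 0.932 * 2.64 * 36 / 3571.7
  t = 88.57728 / 3571.7 = 0.0248 m

0.0248 m


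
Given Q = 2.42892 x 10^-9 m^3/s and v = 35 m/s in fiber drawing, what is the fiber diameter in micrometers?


Cross-sectional area from continuity:
  A = Q / v = 2.42892 x 10^-9 / 35 = 6.939771 x 10^-11 m^2
Diameter from circular cross-section:
  d = sqrt(4A / pi) * 10^6 (m -> um)
  d = sqrt(4 * 6.939771 x 10^-11 / pi) * 10^6 = 9.4 um

9.4 um


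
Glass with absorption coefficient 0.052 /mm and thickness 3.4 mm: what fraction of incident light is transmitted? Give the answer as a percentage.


Beer-Lambert law: T = exp(-alpha * thickness)
  exponent = -0.052 * 3.4 = -0.1768
  T = exp(-0.1768) = 0.8379
  Percentage = 0.8379 * 100 = 83.79%

83.79%


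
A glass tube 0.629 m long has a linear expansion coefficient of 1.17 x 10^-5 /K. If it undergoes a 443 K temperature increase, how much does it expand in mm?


Thermal expansion formula: dL = alpha * L0 * dT
  dL = (1.17 x 10^-5) * 0.629 * 443 = 0.00326017 m
Convert to mm: 0.00326017 * 1000 = 3.2602 mm

3.2602 mm


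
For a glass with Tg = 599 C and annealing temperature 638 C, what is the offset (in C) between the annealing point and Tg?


Offset = T_anneal - Tg:
  offset = 638 - 599 = 39 C

39 C


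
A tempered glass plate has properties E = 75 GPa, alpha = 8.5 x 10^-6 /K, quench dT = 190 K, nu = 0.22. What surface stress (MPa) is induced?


Tempering stress: sigma = E * alpha * dT / (1 - nu)
  E (MPa) = 75 * 1000 = 75000
  Numerator = 75000 * (8.5 x 10^-6) * 190 = 121.125
  Denominator = 1 - 0.22 = 0.78
  sigma = 121.125 / 0.78 = 155.3 MPa

155.3 MPa


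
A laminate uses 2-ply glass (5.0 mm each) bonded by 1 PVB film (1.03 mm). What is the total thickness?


Total thickness = glass contribution + PVB contribution
  Glass: 2 * 5.0 = 10.0 mm
  PVB: 1 * 1.03 = 1.03 mm
  Total = 10.0 + 1.03 = 11.03 mm

11.03 mm


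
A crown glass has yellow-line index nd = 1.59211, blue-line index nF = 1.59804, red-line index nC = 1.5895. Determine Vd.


Abbe number formula: Vd = (nd - 1) / (nF - nC)
  nd - 1 = 1.59211 - 1 = 0.59211
  nF - nC = 1.59804 - 1.5895 = 0.00854
  Vd = 0.59211 / 0.00854 = 69.33

69.33


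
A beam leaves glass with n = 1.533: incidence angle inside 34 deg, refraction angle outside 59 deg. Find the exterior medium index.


Apply Snell's law: n1 * sin(theta1) = n2 * sin(theta2)
  n2 = n1 * sin(theta1) / sin(theta2)
  sin(34) = 0.559193
  sin(59) = 0.857167
  n2 = 1.533 * 0.559193 / 0.857167 = 1.0001

1.0001


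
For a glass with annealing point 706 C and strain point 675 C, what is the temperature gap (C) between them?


Gap = T_anneal - T_strain:
  gap = 706 - 675 = 31 C

31 C


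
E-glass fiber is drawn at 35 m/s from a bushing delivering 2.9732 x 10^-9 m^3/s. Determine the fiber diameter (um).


Cross-sectional area from continuity:
  A = Q / v = 2.9732 x 10^-9 / 35 = 8.494857 x 10^-11 m^2
Diameter from circular cross-section:
  d = sqrt(4A / pi) * 10^6 (m -> um)
  d = sqrt(4 * 8.494857 x 10^-11 / pi) * 10^6 = 10.4 um

10.4 um


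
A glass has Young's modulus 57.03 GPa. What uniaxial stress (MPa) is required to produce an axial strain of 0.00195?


Rearrange E = sigma / epsilon:
  sigma = E * epsilon
  E (MPa) = 57.03 * 1000 = 57030
  sigma = 57030 * 0.00195 = 111.21 MPa

111.21 MPa


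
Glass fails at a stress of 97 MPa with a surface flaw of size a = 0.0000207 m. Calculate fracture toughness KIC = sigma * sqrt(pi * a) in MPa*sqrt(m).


Fracture toughness: KIC = sigma * sqrt(pi * a)
  pi * a = pi * 0.0000207 = 0.000065031
  sqrt(pi * a) = 0.008064
  KIC = 97 * 0.008064 = 0.782 MPa*sqrt(m)

0.782 MPa*sqrt(m)


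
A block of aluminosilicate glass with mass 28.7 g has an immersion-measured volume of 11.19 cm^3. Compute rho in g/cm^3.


Use the definition of density:
  rho = mass / volume
  rho = 28.7 / 11.19 = 2.565 g/cm^3

2.565 g/cm^3


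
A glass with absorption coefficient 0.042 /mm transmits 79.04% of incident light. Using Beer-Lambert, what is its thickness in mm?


Rearrange T = exp(-alpha * thickness):
  thickness = -ln(T) / alpha
  T = 79.04/100 = 0.7904
  ln(T) = -0.23522
  -ln(T) = 0.23522
  thickness = 0.23522 / 0.042 = 5.6 mm

5.6 mm


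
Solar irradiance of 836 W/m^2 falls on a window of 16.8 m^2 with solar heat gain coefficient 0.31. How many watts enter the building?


Solar heat gain: Q = Area * SHGC * Irradiance
  Q = 16.8 * 0.31 * 836 = 4353.9 W

4353.9 W


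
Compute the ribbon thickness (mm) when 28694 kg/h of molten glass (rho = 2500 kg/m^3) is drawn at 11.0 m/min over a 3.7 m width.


Ribbon cross-section from mass balance:
  Volume rate = throughput / density = 28694 / 2500 = 11.4776 m^3/h
  thickness = volume rate / (speed * 60 * width), i.e.
  thickness = throughput / (60 * speed * width * density) * 1000
  thickness = 28694 / (60 * 11.0 * 3.7 * 2500) * 1000 = 4.7 mm

4.7 mm


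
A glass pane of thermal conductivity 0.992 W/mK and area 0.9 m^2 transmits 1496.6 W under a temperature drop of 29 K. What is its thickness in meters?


Fourier's law: t = k * A * dT / Q
  t = 0.992 * 0.9 * 29 / 1496.6
  t = 25.8912 / 1496.6 = 0.0173 m

0.0173 m


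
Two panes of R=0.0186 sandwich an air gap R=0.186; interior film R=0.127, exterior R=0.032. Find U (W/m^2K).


Total thermal resistance (series):
  R_total = R_in + R_glass + R_air + R_glass + R_out
  R_total = 0.127 + 0.0186 + 0.186 + 0.0186 + 0.032 = 0.3822 m^2K/W
U-value = 1 / R_total = 1 / 0.3822 = 2.616 W/m^2K

2.616 W/m^2K


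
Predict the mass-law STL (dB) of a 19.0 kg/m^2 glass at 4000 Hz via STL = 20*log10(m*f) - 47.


Mass law: STL = 20 * log10(m * f) - 47
  m * f = 19.0 * 4000 = 76000
  log10(76000) = 4.88081
  STL = 20 * 4.88081 - 47 = 97.6162 - 47 = 50.6 dB

50.6 dB


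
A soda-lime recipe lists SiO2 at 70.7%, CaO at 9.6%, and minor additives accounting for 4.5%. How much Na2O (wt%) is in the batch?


Pieces sum to 100%:
  Na2O = 100 - (SiO2 + CaO + others)
  Na2O = 100 - (70.7 + 9.6 + 4.5) = 15.2%

15.2%


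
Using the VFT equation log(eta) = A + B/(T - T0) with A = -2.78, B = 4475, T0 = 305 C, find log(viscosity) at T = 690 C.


VFT equation: log(eta) = A + B / (T - T0)
  T - T0 = 690 - 305 = 385
  B / (T - T0) = 4475 / 385 = 11.623
  log(eta) = -2.78 + 11.623 = 8.843

8.843


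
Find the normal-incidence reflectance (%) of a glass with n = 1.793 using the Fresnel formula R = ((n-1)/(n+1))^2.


Fresnel reflectance at normal incidence:
  R = ((n - 1)/(n + 1))^2
  (n - 1)/(n + 1) = (1.793 - 1)/(1.793 + 1) = 0.283924
  R = 0.283924^2 = 0.0806128
  R(%) = 0.0806128 * 100 = 8.061%

8.061%


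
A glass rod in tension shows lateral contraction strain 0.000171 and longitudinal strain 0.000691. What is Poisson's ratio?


Poisson's ratio: nu = lateral strain / axial strain
  nu = 0.000171 / 0.000691 = 0.2475

0.2475


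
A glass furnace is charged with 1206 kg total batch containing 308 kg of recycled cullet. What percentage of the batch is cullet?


Cullet ratio = (cullet mass / total batch mass) * 100
  Ratio = 308 / 1206 * 100 = 25.54%

25.54%


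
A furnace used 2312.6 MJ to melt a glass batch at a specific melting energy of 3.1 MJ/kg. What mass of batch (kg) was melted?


Rearrange E = m * s for m:
  m = E / s
  m = 2312.6 / 3.1 = 746.0 kg

746.0 kg


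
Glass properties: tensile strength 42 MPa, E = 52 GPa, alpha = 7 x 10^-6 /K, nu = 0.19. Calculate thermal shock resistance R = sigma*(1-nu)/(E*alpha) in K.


Thermal shock resistance: R = sigma * (1 - nu) / (E * alpha)
  Numerator = 42 * (1 - 0.19) = 34.02
  Denominator = 52 * 1000 * (7 x 10^-6) = 0.364
  R = 34.02 / 0.364 = 93.5 K

93.5 K


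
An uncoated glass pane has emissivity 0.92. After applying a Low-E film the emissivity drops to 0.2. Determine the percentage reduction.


Percentage reduction = (1 - coated/uncoated) * 100
  Ratio = 0.2 / 0.92 = 0.2174
  Reduction = (1 - 0.2174) * 100 = 78.3%

78.3%


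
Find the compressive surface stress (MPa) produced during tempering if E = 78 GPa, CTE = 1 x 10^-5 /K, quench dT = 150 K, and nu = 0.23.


Tempering stress: sigma = E * alpha * dT / (1 - nu)
  E (MPa) = 78 * 1000 = 78000
  Numerator = 78000 * (1 x 10^-5) * 150 = 117.0
  Denominator = 1 - 0.23 = 0.77
  sigma = 117.0 / 0.77 = 151.9 MPa

151.9 MPa


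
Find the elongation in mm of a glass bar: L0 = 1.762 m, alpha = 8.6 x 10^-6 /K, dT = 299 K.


Thermal expansion formula: dL = alpha * L0 * dT
  dL = (8.6 x 10^-6) * 1.762 * 299 = 0.00453081 m
Convert to mm: 0.00453081 * 1000 = 4.5308 mm

4.5308 mm


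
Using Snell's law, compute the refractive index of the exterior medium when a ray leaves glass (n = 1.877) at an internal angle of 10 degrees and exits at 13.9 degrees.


Apply Snell's law: n1 * sin(theta1) = n2 * sin(theta2)
  n2 = n1 * sin(theta1) / sin(theta2)
  sin(10) = 0.173648
  sin(13.9) = 0.240228
  n2 = 1.877 * 0.173648 / 0.240228 = 1.3568

1.3568


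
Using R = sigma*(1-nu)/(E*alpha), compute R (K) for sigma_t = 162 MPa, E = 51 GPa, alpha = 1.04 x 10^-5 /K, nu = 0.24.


Thermal shock resistance: R = sigma * (1 - nu) / (E * alpha)
  Numerator = 162 * (1 - 0.24) = 123.12
  Denominator = 51 * 1000 * (1.04 x 10^-5) = 0.5304
  R = 123.12 / 0.5304 = 232.1 K

232.1 K


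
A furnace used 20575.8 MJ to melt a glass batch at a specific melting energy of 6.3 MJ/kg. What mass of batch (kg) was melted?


Rearrange E = m * s for m:
  m = E / s
  m = 20575.8 / 6.3 = 3266.0 kg

3266.0 kg


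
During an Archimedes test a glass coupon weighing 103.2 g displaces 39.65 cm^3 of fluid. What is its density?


Use the definition of density:
  rho = mass / volume
  rho = 103.2 / 39.65 = 2.603 g/cm^3

2.603 g/cm^3


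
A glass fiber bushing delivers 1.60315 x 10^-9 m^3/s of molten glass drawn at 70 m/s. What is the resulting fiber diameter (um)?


Cross-sectional area from continuity:
  A = Q / v = 1.60315 x 10^-9 / 70 = 2.290214 x 10^-11 m^2
Diameter from circular cross-section:
  d = sqrt(4A / pi) * 10^6 (m -> um)
  d = sqrt(4 * 2.290214 x 10^-11 / pi) * 10^6 = 5.4 um

5.4 um


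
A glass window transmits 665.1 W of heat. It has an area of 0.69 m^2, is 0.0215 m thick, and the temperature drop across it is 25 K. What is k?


Fourier's law rearranged: k = Q * t / (A * dT)
  Numerator = 665.1 * 0.0215 = 14.29965
  Denominator = 0.69 * 25 = 17.25
  k = 14.29965 / 17.25 = 0.829 W/mK

0.829 W/mK


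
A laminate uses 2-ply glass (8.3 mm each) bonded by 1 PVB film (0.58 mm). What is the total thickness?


Total thickness = glass contribution + PVB contribution
  Glass: 2 * 8.3 = 16.6 mm
  PVB: 1 * 0.58 = 0.58 mm
  Total = 16.6 + 0.58 = 17.18 mm

17.18 mm


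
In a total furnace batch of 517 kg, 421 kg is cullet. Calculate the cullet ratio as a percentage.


Cullet ratio = (cullet mass / total batch mass) * 100
  Ratio = 421 / 517 * 100 = 81.43%

81.43%


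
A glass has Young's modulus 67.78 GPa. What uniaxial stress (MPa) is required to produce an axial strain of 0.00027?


Rearrange E = sigma / epsilon:
  sigma = E * epsilon
  E (MPa) = 67.78 * 1000 = 67780
  sigma = 67780 * 0.00027 = 18.3 MPa

18.3 MPa


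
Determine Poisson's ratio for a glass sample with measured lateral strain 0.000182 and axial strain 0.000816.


Poisson's ratio: nu = lateral strain / axial strain
  nu = 0.000182 / 0.000816 = 0.223

0.223


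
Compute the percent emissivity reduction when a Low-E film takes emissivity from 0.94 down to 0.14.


Percentage reduction = (1 - coated/uncoated) * 100
  Ratio = 0.14 / 0.94 = 0.1489
  Reduction = (1 - 0.1489) * 100 = 85.1%

85.1%


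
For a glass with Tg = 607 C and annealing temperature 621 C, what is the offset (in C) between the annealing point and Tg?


Offset = T_anneal - Tg:
  offset = 621 - 607 = 14 C

14 C


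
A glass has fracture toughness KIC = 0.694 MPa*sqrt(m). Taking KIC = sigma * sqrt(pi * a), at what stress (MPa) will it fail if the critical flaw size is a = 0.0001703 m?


Rearrange KIC = sigma * sqrt(pi * a):
  sigma = KIC / sqrt(pi * a)
  sqrt(pi * 0.0001703) = 0.02313
  sigma = 0.694 / 0.02313 = 30.0 MPa

30.0 MPa


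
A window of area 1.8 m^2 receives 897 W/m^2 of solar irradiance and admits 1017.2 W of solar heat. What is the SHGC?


Rearrange Q = Area * SHGC * Irradiance:
  SHGC = Q / (Area * Irradiance)
  SHGC = 1017.2 / (1.8 * 897) = 0.63

0.63


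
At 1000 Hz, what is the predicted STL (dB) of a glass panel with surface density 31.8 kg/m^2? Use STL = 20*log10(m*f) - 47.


Mass law: STL = 20 * log10(m * f) - 47
  m * f = 31.8 * 1000 = 31800
  log10(31800) = 4.50243
  STL = 20 * 4.50243 - 47 = 90.0486 - 47 = 43.0 dB

43.0 dB


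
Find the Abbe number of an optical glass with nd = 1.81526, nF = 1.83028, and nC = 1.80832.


Abbe number formula: Vd = (nd - 1) / (nF - nC)
  nd - 1 = 1.81526 - 1 = 0.81526
  nF - nC = 1.83028 - 1.80832 = 0.02196
  Vd = 0.81526 / 0.02196 = 37.12

37.12


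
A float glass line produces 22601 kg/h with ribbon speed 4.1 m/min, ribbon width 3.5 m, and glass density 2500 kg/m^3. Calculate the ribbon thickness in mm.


Ribbon cross-section from mass balance:
  Volume rate = throughput / density = 22601 / 2500 = 9.0404 m^3/h
  thickness = volume rate / (speed * 60 * width), i.e.
  thickness = throughput / (60 * speed * width * density) * 1000
  thickness = 22601 / (60 * 4.1 * 3.5 * 2500) * 1000 = 10.5 mm

10.5 mm


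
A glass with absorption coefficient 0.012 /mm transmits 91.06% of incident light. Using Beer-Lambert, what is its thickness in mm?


Rearrange T = exp(-alpha * thickness):
  thickness = -ln(T) / alpha
  T = 91.06/100 = 0.9106
  ln(T) = -0.09365
  -ln(T) = 0.09365
  thickness = 0.09365 / 0.012 = 7.8 mm

7.8 mm


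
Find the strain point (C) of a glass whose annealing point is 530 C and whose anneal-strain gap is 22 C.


Strain point = annealing point - difference:
  T_strain = 530 - 22 = 508 C

508 C


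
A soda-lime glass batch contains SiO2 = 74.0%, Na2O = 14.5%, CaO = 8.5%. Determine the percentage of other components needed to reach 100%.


Sum the three major oxides:
  SiO2 + Na2O + CaO = 74.0 + 14.5 + 8.5 = 97.0%
Subtract from 100%:
  Others = 100 - 97.0 = 3.0%

3.0%


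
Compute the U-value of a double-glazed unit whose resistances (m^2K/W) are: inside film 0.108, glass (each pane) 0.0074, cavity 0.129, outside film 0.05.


Total thermal resistance (series):
  R_total = R_in + R_glass + R_air + R_glass + R_out
  R_total = 0.108 + 0.0074 + 0.129 + 0.0074 + 0.05 = 0.3018 m^2K/W
U-value = 1 / R_total = 1 / 0.3018 = 3.313 W/m^2K

3.313 W/m^2K


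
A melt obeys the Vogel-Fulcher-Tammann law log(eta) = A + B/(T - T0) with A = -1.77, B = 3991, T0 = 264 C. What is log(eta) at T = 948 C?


VFT equation: log(eta) = A + B / (T - T0)
  T - T0 = 948 - 264 = 684
  B / (T - T0) = 3991 / 684 = 5.835
  log(eta) = -1.77 + 5.835 = 4.065

4.065


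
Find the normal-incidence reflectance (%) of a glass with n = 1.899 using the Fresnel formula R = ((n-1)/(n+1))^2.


Fresnel reflectance at normal incidence:
  R = ((n - 1)/(n + 1))^2
  (n - 1)/(n + 1) = (1.899 - 1)/(1.899 + 1) = 0.310107
  R = 0.310107^2 = 0.0961664
  R(%) = 0.0961664 * 100 = 9.617%

9.617%


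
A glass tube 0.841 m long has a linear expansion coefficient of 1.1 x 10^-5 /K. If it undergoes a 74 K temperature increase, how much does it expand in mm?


Thermal expansion formula: dL = alpha * L0 * dT
  dL = (1.1 x 10^-5) * 0.841 * 74 = 0.00068457 m
Convert to mm: 0.00068457 * 1000 = 0.6846 mm

0.6846 mm


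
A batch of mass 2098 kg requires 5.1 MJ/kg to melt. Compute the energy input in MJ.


Total energy = mass * specific energy
  E = 2098 * 5.1 = 10699.8 MJ

10699.8 MJ


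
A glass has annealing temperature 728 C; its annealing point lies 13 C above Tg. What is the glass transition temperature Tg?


Rearrange T_anneal = Tg + offset for Tg:
  Tg = T_anneal - offset = 728 - 13 = 715 C

715 C


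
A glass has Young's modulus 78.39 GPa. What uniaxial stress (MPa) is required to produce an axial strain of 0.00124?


Rearrange E = sigma / epsilon:
  sigma = E * epsilon
  E (MPa) = 78.39 * 1000 = 78390
  sigma = 78390 * 0.00124 = 97.2 MPa

97.2 MPa


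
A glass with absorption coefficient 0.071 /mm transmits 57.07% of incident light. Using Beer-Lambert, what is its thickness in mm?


Rearrange T = exp(-alpha * thickness):
  thickness = -ln(T) / alpha
  T = 57.07/100 = 0.5707
  ln(T) = -0.56089
  -ln(T) = 0.56089
  thickness = 0.56089 / 0.071 = 7.9 mm

7.9 mm


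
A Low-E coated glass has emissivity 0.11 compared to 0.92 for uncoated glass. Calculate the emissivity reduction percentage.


Percentage reduction = (1 - coated/uncoated) * 100
  Ratio = 0.11 / 0.92 = 0.1196
  Reduction = (1 - 0.1196) * 100 = 88.0%

88.0%


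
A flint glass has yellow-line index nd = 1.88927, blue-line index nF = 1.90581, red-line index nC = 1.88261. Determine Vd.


Abbe number formula: Vd = (nd - 1) / (nF - nC)
  nd - 1 = 1.88927 - 1 = 0.88927
  nF - nC = 1.90581 - 1.88261 = 0.0232
  Vd = 0.88927 / 0.0232 = 38.33

38.33


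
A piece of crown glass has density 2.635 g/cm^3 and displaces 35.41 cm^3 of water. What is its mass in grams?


Rearrange rho = m / V:
  m = rho * V
  m = 2.635 * 35.41 = 93.305 g

93.305 g


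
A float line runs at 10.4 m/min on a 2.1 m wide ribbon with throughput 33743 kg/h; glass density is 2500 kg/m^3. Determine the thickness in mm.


Ribbon cross-section from mass balance:
  Volume rate = throughput / density = 33743 / 2500 = 13.4972 m^3/h
  thickness = volume rate / (speed * 60 * width), i.e.
  thickness = throughput / (60 * speed * width * density) * 1000
  thickness = 33743 / (60 * 10.4 * 2.1 * 2500) * 1000 = 10.3 mm

10.3 mm


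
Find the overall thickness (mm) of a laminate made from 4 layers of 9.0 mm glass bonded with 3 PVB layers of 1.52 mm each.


Total thickness = glass contribution + PVB contribution
  Glass: 4 * 9.0 = 36.0 mm
  PVB: 3 * 1.52 = 4.56 mm
  Total = 36.0 + 4.56 = 40.56 mm

40.56 mm


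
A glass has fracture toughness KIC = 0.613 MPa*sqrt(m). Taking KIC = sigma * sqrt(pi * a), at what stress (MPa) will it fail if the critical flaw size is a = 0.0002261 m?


Rearrange KIC = sigma * sqrt(pi * a):
  sigma = KIC / sqrt(pi * a)
  sqrt(pi * 0.0002261) = 0.026652
  sigma = 0.613 / 0.026652 = 23.0 MPa

23.0 MPa


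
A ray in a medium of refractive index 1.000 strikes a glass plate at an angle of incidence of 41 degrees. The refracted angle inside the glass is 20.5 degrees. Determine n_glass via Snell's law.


Apply Snell's law: n1 * sin(theta1) = n2 * sin(theta2)
  n2 = n1 * sin(theta1) / sin(theta2)
  sin(41) = 0.656059
  sin(20.5) = 0.350207
  n2 = 1.000 * 0.656059 / 0.350207 = 1.8733

1.8733


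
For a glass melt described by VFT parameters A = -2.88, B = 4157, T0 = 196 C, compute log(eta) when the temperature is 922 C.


VFT equation: log(eta) = A + B / (T - T0)
  T - T0 = 922 - 196 = 726
  B / (T - T0) = 4157 / 726 = 5.726
  log(eta) = -2.88 + 5.726 = 2.846

2.846


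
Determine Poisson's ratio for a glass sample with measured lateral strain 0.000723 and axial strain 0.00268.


Poisson's ratio: nu = lateral strain / axial strain
  nu = 0.000723 / 0.00268 = 0.2698

0.2698


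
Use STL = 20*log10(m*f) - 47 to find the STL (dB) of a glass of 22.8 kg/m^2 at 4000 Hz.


Mass law: STL = 20 * log10(m * f) - 47
  m * f = 22.8 * 4000 = 91200
  log10(91200) = 4.95999
  STL = 20 * 4.95999 - 47 = 99.1998 - 47 = 52.2 dB

52.2 dB


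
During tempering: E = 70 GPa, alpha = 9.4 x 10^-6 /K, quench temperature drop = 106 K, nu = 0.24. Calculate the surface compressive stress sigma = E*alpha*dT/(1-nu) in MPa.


Tempering stress: sigma = E * alpha * dT / (1 - nu)
  E (MPa) = 70 * 1000 = 70000
  Numerator = 70000 * (9.4 x 10^-6) * 106 = 69.748
  Denominator = 1 - 0.24 = 0.76
  sigma = 69.748 / 0.76 = 91.8 MPa

91.8 MPa


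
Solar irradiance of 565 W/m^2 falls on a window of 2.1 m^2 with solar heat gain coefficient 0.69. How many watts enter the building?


Solar heat gain: Q = Area * SHGC * Irradiance
  Q = 2.1 * 0.69 * 565 = 818.7 W

818.7 W


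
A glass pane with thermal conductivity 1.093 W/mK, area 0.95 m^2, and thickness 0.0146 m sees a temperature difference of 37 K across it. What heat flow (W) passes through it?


Fourier's law: Q = k * A * dT / t
  Q = 1.093 * 0.95 * 37 / 0.0146
  Q = 38.41895 / 0.0146 = 2631.4 W

2631.4 W


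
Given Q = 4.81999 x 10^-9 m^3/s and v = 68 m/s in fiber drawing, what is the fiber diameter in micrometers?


Cross-sectional area from continuity:
  A = Q / v = 4.81999 x 10^-9 / 68 = 7.088221 x 10^-11 m^2
Diameter from circular cross-section:
  d = sqrt(4A / pi) * 10^6 (m -> um)
  d = sqrt(4 * 7.088221 x 10^-11 / pi) * 10^6 = 9.5 um

9.5 um


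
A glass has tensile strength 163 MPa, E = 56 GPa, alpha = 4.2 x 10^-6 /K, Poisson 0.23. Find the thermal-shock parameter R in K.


Thermal shock resistance: R = sigma * (1 - nu) / (E * alpha)
  Numerator = 163 * (1 - 0.23) = 125.51
  Denominator = 56 * 1000 * (4.2 x 10^-6) = 0.2352
  R = 125.51 / 0.2352 = 533.6 K

533.6 K


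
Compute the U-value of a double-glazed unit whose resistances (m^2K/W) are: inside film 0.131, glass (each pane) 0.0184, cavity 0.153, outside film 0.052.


Total thermal resistance (series):
  R_total = R_in + R_glass + R_air + R_glass + R_out
  R_total = 0.131 + 0.0184 + 0.153 + 0.0184 + 0.052 = 0.3728 m^2K/W
U-value = 1 / R_total = 1 / 0.3728 = 2.682 W/m^2K

2.682 W/m^2K


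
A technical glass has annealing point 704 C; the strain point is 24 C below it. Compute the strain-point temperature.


Strain point = annealing point - difference:
  T_strain = 704 - 24 = 680 C

680 C


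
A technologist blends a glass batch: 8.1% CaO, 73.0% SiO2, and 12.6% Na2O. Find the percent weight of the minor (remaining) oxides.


Sum the three major oxides:
  SiO2 + Na2O + CaO = 73.0 + 12.6 + 8.1 = 93.7%
Subtract from 100%:
  Others = 100 - 93.7 = 6.3%

6.3%


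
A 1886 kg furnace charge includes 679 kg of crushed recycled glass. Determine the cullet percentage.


Cullet ratio = (cullet mass / total batch mass) * 100
  Ratio = 679 / 1886 * 100 = 36.0%

36.0%


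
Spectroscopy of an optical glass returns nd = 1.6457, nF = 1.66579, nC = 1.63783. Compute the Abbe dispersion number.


Abbe number formula: Vd = (nd - 1) / (nF - nC)
  nd - 1 = 1.6457 - 1 = 0.6457
  nF - nC = 1.66579 - 1.63783 = 0.02796
  Vd = 0.6457 / 0.02796 = 23.09

23.09


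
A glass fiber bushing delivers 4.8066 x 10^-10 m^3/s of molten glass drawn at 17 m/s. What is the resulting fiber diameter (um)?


Cross-sectional area from continuity:
  A = Q / v = 4.8066 x 10^-10 / 17 = 2.827412 x 10^-11 m^2
Diameter from circular cross-section:
  d = sqrt(4A / pi) * 10^6 (m -> um)
  d = sqrt(4 * 2.827412 x 10^-11 / pi) * 10^6 = 6.0 um

6.0 um


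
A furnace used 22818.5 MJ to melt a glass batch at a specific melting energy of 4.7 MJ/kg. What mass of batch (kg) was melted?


Rearrange E = m * s for m:
  m = E / s
  m = 22818.5 / 4.7 = 4855.0 kg

4855.0 kg


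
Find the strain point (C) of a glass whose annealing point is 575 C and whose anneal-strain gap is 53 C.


Strain point = annealing point - difference:
  T_strain = 575 - 53 = 522 C

522 C


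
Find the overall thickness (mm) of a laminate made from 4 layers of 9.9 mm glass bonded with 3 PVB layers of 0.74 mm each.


Total thickness = glass contribution + PVB contribution
  Glass: 4 * 9.9 = 39.6 mm
  PVB: 3 * 0.74 = 2.22 mm
  Total = 39.6 + 2.22 = 41.82 mm

41.82 mm


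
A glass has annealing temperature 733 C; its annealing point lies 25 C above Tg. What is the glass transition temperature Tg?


Rearrange T_anneal = Tg + offset for Tg:
  Tg = T_anneal - offset = 733 - 25 = 708 C

708 C


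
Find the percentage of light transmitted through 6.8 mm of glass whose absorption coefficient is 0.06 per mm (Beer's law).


Beer-Lambert law: T = exp(-alpha * thickness)
  exponent = -0.06 * 6.8 = -0.408
  T = exp(-0.408) = 0.665
  Percentage = 0.665 * 100 = 66.5%

66.5%


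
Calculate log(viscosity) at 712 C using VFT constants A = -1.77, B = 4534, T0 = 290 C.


VFT equation: log(eta) = A + B / (T - T0)
  T - T0 = 712 - 290 = 422
  B / (T - T0) = 4534 / 422 = 10.744
  log(eta) = -1.77 + 10.744 = 8.974

8.974


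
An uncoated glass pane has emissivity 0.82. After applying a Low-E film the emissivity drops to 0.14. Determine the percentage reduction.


Percentage reduction = (1 - coated/uncoated) * 100
  Ratio = 0.14 / 0.82 = 0.1707
  Reduction = (1 - 0.1707) * 100 = 82.9%

82.9%


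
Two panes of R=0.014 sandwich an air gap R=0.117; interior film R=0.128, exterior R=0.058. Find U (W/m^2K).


Total thermal resistance (series):
  R_total = R_in + R_glass + R_air + R_glass + R_out
  R_total = 0.128 + 0.014 + 0.117 + 0.014 + 0.058 = 0.331 m^2K/W
U-value = 1 / R_total = 1 / 0.331 = 3.021 W/m^2K

3.021 W/m^2K


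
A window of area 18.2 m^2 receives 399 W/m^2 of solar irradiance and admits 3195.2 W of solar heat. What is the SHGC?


Rearrange Q = Area * SHGC * Irradiance:
  SHGC = Q / (Area * Irradiance)
  SHGC = 3195.2 / (18.2 * 399) = 0.44

0.44


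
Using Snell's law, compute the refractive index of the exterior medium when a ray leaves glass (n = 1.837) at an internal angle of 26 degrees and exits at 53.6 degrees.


Apply Snell's law: n1 * sin(theta1) = n2 * sin(theta2)
  n2 = n1 * sin(theta1) / sin(theta2)
  sin(26) = 0.438371
  sin(53.6) = 0.804894
  n2 = 1.837 * 0.438371 / 0.804894 = 1.0005

1.0005


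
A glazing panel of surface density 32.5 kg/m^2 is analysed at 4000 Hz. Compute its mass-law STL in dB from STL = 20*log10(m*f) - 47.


Mass law: STL = 20 * log10(m * f) - 47
  m * f = 32.5 * 4000 = 130000
  log10(130000) = 5.11394
  STL = 20 * 5.11394 - 47 = 102.2788 - 47 = 55.3 dB

55.3 dB


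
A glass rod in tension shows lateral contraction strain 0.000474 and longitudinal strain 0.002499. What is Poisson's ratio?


Poisson's ratio: nu = lateral strain / axial strain
  nu = 0.000474 / 0.002499 = 0.1897

0.1897


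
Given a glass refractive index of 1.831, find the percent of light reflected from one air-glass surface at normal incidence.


Fresnel reflectance at normal incidence:
  R = ((n - 1)/(n + 1))^2
  (n - 1)/(n + 1) = (1.831 - 1)/(1.831 + 1) = 0.293536
  R = 0.293536^2 = 0.0861634
  R(%) = 0.0861634 * 100 = 8.616%

8.616%


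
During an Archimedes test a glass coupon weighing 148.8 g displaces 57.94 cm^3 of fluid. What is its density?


Use the definition of density:
  rho = mass / volume
  rho = 148.8 / 57.94 = 2.568 g/cm^3

2.568 g/cm^3


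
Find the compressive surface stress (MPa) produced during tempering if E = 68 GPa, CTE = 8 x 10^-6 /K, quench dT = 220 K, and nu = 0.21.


Tempering stress: sigma = E * alpha * dT / (1 - nu)
  E (MPa) = 68 * 1000 = 68000
  Numerator = 68000 * (8 x 10^-6) * 220 = 119.68
  Denominator = 1 - 0.21 = 0.79
  sigma = 119.68 / 0.79 = 151.5 MPa

151.5 MPa


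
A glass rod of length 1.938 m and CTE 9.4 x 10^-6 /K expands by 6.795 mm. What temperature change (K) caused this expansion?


Rearrange dL = alpha * L0 * dT for dT:
  dT = dL / (alpha * L0)
  dL (m) = 6.795 / 1000 = 0.006795
  dT = 0.006795 / ((9.4 x 10^-6) * 1.938) = 373.0 K

373.0 K


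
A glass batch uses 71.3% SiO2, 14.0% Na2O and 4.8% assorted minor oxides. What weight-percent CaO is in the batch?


Pieces sum to 100%:
  CaO = 100 - (SiO2 + Na2O + others)
  CaO = 100 - (71.3 + 14.0 + 4.8) = 9.9%

9.9%


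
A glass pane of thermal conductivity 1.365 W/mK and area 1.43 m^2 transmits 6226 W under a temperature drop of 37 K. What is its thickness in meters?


Fourier's law: t = k * A * dT / Q
  t = 1.365 * 1.43 * 37 / 6226
  t = 72.22215 / 6226 = 0.0116 m

0.0116 m


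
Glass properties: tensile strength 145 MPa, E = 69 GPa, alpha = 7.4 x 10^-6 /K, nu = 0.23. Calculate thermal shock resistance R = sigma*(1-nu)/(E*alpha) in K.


Thermal shock resistance: R = sigma * (1 - nu) / (E * alpha)
  Numerator = 145 * (1 - 0.23) = 111.65
  Denominator = 69 * 1000 * (7.4 x 10^-6) = 0.5106
  R = 111.65 / 0.5106 = 218.7 K

218.7 K


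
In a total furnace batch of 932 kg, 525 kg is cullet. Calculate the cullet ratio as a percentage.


Cullet ratio = (cullet mass / total batch mass) * 100
  Ratio = 525 / 932 * 100 = 56.33%

56.33%


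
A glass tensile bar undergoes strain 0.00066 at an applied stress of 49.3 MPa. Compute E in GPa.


Young's modulus: E = stress / strain
  E = 49.3 MPa / 0.00066 = 74696.97 MPa
Convert to GPa: 74696.97 / 1000 = 74.7 GPa

74.7 GPa


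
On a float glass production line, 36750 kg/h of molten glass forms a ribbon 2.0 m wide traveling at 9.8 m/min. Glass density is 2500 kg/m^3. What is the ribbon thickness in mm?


Ribbon cross-section from mass balance:
  Volume rate = throughput / density = 36750 / 2500 = 14.7 m^3/h
  thickness = volume rate / (speed * 60 * width), i.e.
  thickness = throughput / (60 * speed * width * density) * 1000
  thickness = 36750 / (60 * 9.8 * 2.0 * 2500) * 1000 = 12.5 mm

12.5 mm


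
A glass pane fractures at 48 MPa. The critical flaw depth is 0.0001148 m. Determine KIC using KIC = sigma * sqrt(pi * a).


Fracture toughness: KIC = sigma * sqrt(pi * a)
  pi * a = pi * 0.0001148 = 0.000360655
  sqrt(pi * a) = 0.018991
  KIC = 48 * 0.018991 = 0.912 MPa*sqrt(m)

0.912 MPa*sqrt(m)


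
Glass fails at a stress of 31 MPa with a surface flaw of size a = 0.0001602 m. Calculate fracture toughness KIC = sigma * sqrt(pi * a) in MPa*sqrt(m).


Fracture toughness: KIC = sigma * sqrt(pi * a)
  pi * a = pi * 0.0001602 = 0.000503283
  sqrt(pi * a) = 0.022434
  KIC = 31 * 0.022434 = 0.695 MPa*sqrt(m)

0.695 MPa*sqrt(m)


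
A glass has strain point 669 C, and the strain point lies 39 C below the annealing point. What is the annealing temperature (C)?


T_anneal = T_strain + gap:
  T_anneal = 669 + 39 = 708 C

708 C


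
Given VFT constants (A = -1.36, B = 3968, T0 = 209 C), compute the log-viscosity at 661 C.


VFT equation: log(eta) = A + B / (T - T0)
  T - T0 = 661 - 209 = 452
  B / (T - T0) = 3968 / 452 = 8.779
  log(eta) = -1.36 + 8.779 = 7.419

7.419


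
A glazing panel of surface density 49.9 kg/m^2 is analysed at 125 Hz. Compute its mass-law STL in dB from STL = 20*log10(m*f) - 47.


Mass law: STL = 20 * log10(m * f) - 47
  m * f = 49.9 * 125 = 6237.5
  log10(6237.5) = 3.79501
  STL = 20 * 3.79501 - 47 = 75.9002 - 47 = 28.9 dB

28.9 dB


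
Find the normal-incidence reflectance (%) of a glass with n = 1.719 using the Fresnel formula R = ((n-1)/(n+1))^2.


Fresnel reflectance at normal incidence:
  R = ((n - 1)/(n + 1))^2
  (n - 1)/(n + 1) = (1.719 - 1)/(1.719 + 1) = 0.264435
  R = 0.264435^2 = 0.0699259
  R(%) = 0.0699259 * 100 = 6.993%

6.993%


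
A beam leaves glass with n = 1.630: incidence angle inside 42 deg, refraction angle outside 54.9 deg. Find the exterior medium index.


Apply Snell's law: n1 * sin(theta1) = n2 * sin(theta2)
  n2 = n1 * sin(theta1) / sin(theta2)
  sin(42) = 0.669131
  sin(54.9) = 0.81815
  n2 = 1.630 * 0.669131 / 0.81815 = 1.3331

1.3331


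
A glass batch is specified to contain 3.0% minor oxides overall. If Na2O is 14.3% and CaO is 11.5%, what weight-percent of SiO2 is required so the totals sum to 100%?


Known pieces sum to 100%:
  SiO2 = 100 - (others + Na2O + CaO)
  SiO2 = 100 - (3.0 + 14.3 + 11.5) = 71.2%

71.2%


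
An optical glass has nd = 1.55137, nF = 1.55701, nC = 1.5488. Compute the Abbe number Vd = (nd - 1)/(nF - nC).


Abbe number formula: Vd = (nd - 1) / (nF - nC)
  nd - 1 = 1.55137 - 1 = 0.55137
  nF - nC = 1.55701 - 1.5488 = 0.00821
  Vd = 0.55137 / 0.00821 = 67.16

67.16


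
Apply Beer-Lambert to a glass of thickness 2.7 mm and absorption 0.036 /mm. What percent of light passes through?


Beer-Lambert law: T = exp(-alpha * thickness)
  exponent = -0.036 * 2.7 = -0.0972
  T = exp(-0.0972) = 0.9074
  Percentage = 0.9074 * 100 = 90.74%

90.74%


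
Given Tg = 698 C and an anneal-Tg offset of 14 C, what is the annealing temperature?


The annealing temperature is Tg plus the offset:
  T_anneal = 698 + 14 = 712 C

712 C


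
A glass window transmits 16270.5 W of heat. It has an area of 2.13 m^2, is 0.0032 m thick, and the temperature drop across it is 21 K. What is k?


Fourier's law rearranged: k = Q * t / (A * dT)
  Numerator = 16270.5 * 0.0032 = 52.0656
  Denominator = 2.13 * 21 = 44.73
  k = 52.0656 / 44.73 = 1.164 W/mK

1.164 W/mK


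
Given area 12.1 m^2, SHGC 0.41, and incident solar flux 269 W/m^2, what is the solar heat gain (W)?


Solar heat gain: Q = Area * SHGC * Irradiance
  Q = 12.1 * 0.41 * 269 = 1334.5 W

1334.5 W


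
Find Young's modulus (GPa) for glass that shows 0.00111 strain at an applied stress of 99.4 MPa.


Young's modulus: E = stress / strain
  E = 99.4 MPa / 0.00111 = 89549.55 MPa
Convert to GPa: 89549.55 / 1000 = 89.55 GPa

89.55 GPa


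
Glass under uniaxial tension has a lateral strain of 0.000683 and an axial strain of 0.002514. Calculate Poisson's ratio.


Poisson's ratio: nu = lateral strain / axial strain
  nu = 0.000683 / 0.002514 = 0.2717

0.2717


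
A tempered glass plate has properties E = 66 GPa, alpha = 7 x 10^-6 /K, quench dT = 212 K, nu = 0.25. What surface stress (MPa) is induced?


Tempering stress: sigma = E * alpha * dT / (1 - nu)
  E (MPa) = 66 * 1000 = 66000
  Numerator = 66000 * (7 x 10^-6) * 212 = 97.944
  Denominator = 1 - 0.25 = 0.75
  sigma = 97.944 / 0.75 = 130.6 MPa

130.6 MPa


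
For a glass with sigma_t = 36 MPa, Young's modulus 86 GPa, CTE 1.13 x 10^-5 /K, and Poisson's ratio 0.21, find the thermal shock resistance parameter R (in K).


Thermal shock resistance: R = sigma * (1 - nu) / (E * alpha)
  Numerator = 36 * (1 - 0.21) = 28.44
  Denominator = 86 * 1000 * (1.13 x 10^-5) = 0.9718
  R = 28.44 / 0.9718 = 29.3 K

29.3 K


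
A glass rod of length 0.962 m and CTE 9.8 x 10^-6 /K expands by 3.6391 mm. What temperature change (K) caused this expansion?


Rearrange dL = alpha * L0 * dT for dT:
  dT = dL / (alpha * L0)
  dL (m) = 3.6391 / 1000 = 0.0036391
  dT = 0.0036391 / ((9.8 x 10^-6) * 0.962) = 386.0 K

386.0 K


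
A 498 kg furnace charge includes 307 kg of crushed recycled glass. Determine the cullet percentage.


Cullet ratio = (cullet mass / total batch mass) * 100
  Ratio = 307 / 498 * 100 = 61.65%

61.65%


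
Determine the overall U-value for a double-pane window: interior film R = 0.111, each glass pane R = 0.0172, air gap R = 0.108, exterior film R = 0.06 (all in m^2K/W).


Total thermal resistance (series):
  R_total = R_in + R_glass + R_air + R_glass + R_out
  R_total = 0.111 + 0.0172 + 0.108 + 0.0172 + 0.06 = 0.3134 m^2K/W
U-value = 1 / R_total = 1 / 0.3134 = 3.191 W/m^2K

3.191 W/m^2K


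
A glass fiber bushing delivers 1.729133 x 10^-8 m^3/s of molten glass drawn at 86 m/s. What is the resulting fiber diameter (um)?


Cross-sectional area from continuity:
  A = Q / v = 1.729133 x 10^-8 / 86 = 2.01062 x 10^-10 m^2
Diameter from circular cross-section:
  d = sqrt(4A / pi) * 10^6 (m -> um)
  d = sqrt(4 * 2.01062 x 10^-10 / pi) * 10^6 = 16.0 um

16.0 um


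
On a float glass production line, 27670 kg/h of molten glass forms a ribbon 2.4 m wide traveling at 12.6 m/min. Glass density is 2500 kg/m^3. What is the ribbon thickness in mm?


Ribbon cross-section from mass balance:
  Volume rate = throughput / density = 27670 / 2500 = 11.068 m^3/h
  thickness = volume rate / (speed * 60 * width), i.e.
  thickness = throughput / (60 * speed * width * density) * 1000
  thickness = 27670 / (60 * 12.6 * 2.4 * 2500) * 1000 = 6.1 mm

6.1 mm


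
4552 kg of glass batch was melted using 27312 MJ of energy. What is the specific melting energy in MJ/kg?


Rearrange E = m * s for s:
  s = E / m
  s = 27312 / 4552 = 6.0 MJ/kg

6.0 MJ/kg


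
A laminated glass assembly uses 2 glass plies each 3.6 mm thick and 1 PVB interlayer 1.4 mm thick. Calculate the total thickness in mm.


Total thickness = glass contribution + PVB contribution
  Glass: 2 * 3.6 = 7.2 mm
  PVB: 1 * 1.4 = 1.4 mm
  Total = 7.2 + 1.4 = 8.6 mm

8.6 mm


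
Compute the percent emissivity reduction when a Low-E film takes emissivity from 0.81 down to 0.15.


Percentage reduction = (1 - coated/uncoated) * 100
  Ratio = 0.15 / 0.81 = 0.1852
  Reduction = (1 - 0.1852) * 100 = 81.5%

81.5%


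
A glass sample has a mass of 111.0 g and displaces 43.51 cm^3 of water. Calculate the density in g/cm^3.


Use the definition of density:
  rho = mass / volume
  rho = 111.0 / 43.51 = 2.551 g/cm^3

2.551 g/cm^3


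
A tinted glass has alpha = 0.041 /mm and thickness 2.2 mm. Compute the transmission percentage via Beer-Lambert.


Beer-Lambert law: T = exp(-alpha * thickness)
  exponent = -0.041 * 2.2 = -0.0902
  T = exp(-0.0902) = 0.9137
  Percentage = 0.9137 * 100 = 91.37%

91.37%


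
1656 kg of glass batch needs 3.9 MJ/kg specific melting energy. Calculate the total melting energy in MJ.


Total energy = mass * specific energy
  E = 1656 * 3.9 = 6458.4 MJ

6458.4 MJ


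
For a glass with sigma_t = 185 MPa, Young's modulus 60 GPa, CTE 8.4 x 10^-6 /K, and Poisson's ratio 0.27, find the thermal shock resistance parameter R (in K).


Thermal shock resistance: R = sigma * (1 - nu) / (E * alpha)
  Numerator = 185 * (1 - 0.27) = 135.05
  Denominator = 60 * 1000 * (8.4 x 10^-6) = 0.504
  R = 135.05 / 0.504 = 268.0 K

268.0 K
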